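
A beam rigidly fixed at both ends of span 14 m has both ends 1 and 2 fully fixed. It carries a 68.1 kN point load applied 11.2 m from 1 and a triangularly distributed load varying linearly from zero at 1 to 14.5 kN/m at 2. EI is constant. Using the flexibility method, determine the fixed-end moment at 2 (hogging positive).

Release both end moments; the primary structure is a simply-supported span 12 with redundants M_1 and M_2.
End rotations of the released simple span under the applied load (×1/EI):
  at 1: point load 68.1 at a = 11.2: Pab(L + b)/(6LEI) = 427.1/EI
  at 2: point load 68.1 at a = 11.2: Pab(L + a)/(6LEI) = 640.7/EI
  at 1: triangular load, peak 14.5: 7w₀L³/(360EI) = 773.7/EI
  at 2: triangular load, peak 14.5: w₀L³/(45EI) = 884.2/EI
  θ_10 = 1201/EI,  θ_20 = 1525/EI
Flexibility coefficients: a unit moment at one end gives L/(3EI) there and L/(6EI) at the far end, so f₁₁ = f₂₂ = 4.667/EI and f₁₂ = f₂₁ = 2.333/EI.
Compatibility — zero rotation at each built-in end:
  4.667 M_1 + 2.333 M_2 = 1201
  2.333 M_1 + 4.667 M_2 = 1525
Solving the pair gives M_1 = 125.2 kN·m and M_2 = 264.1 kN·m (hogging).

M_2 = 264.1 kN·m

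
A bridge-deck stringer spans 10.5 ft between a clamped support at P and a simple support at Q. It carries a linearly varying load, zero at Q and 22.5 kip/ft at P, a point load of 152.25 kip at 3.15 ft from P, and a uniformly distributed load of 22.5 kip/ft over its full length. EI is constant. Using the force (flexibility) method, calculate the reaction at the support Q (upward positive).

R_Q = 130.7 kip

Choose R_Q as the redundant. The primary structure is the cantilever fixed at P.
Deflection at Q on the released cantilever, summing each load's contribution:
  triangular load, peak 22.5 at the fixed end: w₀L⁴/(30EI) = 9116/EI
  point load 152.25 at a = 3.15: Pa²(3L − a)/(6EI) = 7138/EI
  UDL 22.5: wL⁴/(8EI) = 34186/EI
  δ_0 = 50440/EI
Flexibility coefficient — unit upward force at Q: δ_{QQ} = L³/(3EI) = 385.9/EI.
The prop prevents deflection at Q: R_Q = δ_0/δ_{QQ} = 50440/385.9 = 130.7 kip.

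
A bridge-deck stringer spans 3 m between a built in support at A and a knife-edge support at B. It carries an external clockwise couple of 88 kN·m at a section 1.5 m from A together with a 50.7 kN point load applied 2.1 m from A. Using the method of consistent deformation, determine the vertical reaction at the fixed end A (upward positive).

Remove the prop at B; the released (primary) structure is a cantilever built in at A.
Free-end deflection of the primary structure under the applied loading (downward +):
  clockwise couple 88 at a = 1.5: M₀a(2L − a)/(2EI) = 297/EI
  point load 50.7 at a = 2.1: Pa²(3L − a)/(6EI) = 257.1/EI
  δ_0 = 554.1/EI
Flexibility coefficient — unit upward force at B: δ_{BB} = L³/(3EI) = 9/EI.
Compatibility at B: δ_0 − R_B·δ_{BB} = 0, so R_B = 554.1/9 = 61.57 kN.
Vertical equilibrium: R_A = ΣP − R_B = 50.7 − 61.57 = -10.87 kN.

R_A = -10.87 kN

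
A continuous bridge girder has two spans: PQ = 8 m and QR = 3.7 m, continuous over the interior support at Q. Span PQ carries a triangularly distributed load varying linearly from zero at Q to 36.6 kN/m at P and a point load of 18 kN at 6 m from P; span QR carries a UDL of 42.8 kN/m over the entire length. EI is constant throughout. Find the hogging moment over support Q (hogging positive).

M_Q = 132.7 kN·m

Take M_Q as the redundant. Released structure: two simple spans PQ and QR with a hinge at Q.
Discontinuity in slope at Q on the released structure — sum the simple-span end rotations:
  span PQ: triangular load, peak 36.6: 7w₀L³/(360EI) = 364.4/EI
  span PQ: point load 18 at a = 6: Pab(L + a)/(6LEI) = 63/EI
  span QR: UDL 42.8: wL³/(24EI) = 90.33/EI
  relative rotation θ_0 = (427.4 + 90.33)/EI = 517.7/EI
A unit hogging moment at Q produces rotation L₁/(3EI) + L₂/(3EI) = 3.9/EI.
Slope continuity at Q: θ_0 = M_Q·3.9/EI, so M_Q = 517.7/3.9 = 132.7 kN·m (hogging).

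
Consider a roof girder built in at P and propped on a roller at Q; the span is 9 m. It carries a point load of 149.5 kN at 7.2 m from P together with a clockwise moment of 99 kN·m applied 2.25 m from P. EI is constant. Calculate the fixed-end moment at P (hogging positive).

Remove the prop at Q; the released (primary) structure is a cantilever built in at P.
Primary-structure tip deflection at Q by superposition:
  point load 149.5 at a = 7.2: Pa²(3L − a)/(6EI) = 25575/EI
  clockwise couple 99 at a = 2.25: M₀a(2L − a)/(2EI) = 1754/EI
  δ_0 = 27329/EI
Tip deflection under a unit load at Q: L³/(3EI) = 243/EI.
Compatibility at Q: δ_0 − R_Q·δ_{QQ} = 0, so R_Q = 27329/243 = 112.5 kN.
Moment equilibrium about P: M_P = Σ(load moments about P) − R_Q·L = 1175 − 112.5×9 = 163.2 kN·m.

M_P = 163.2 kN·m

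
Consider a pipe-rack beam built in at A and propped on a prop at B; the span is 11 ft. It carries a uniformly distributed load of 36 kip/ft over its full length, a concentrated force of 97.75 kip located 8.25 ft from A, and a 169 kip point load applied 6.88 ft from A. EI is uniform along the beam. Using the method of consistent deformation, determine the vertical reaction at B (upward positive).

Take the reaction at B as the redundant and release it; the primary structure is a cantilever fixed at A.
Primary-structure tip deflection at B by superposition:
  UDL 36: wL⁴/(8EI) = 65884/EI
  point load 97.75 at a = 8.25: Pa²(3L − a)/(6EI) = 27444/EI
  point load 169 at a = 6.88: Pa²(3L − a)/(6EI) = 34825/EI
  δ_0 = 128153/EI
Tip deflection under a unit load at B: L³/(3EI) = 443.7/EI.
Compatibility at B: δ_0 − R_B·δ_{BB} = 0, so R_B = 128153/443.7 = 288.9 kip.

R_B = 288.9 kip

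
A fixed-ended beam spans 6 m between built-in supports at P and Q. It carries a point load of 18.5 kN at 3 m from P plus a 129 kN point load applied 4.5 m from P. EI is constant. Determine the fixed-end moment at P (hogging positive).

M_P = 50.16 kN·m

Release both end moments; the primary structure is a simply-supported span PQ with redundants M_P and M_Q.
On the primary (simply-supported) span, the end slopes from the loading are:
  at P: point load 18.5 at a = 3: Pab(L + b)/(6LEI) = 41.62/EI
  at Q: point load 18.5 at a = 3: Pab(L + a)/(6LEI) = 41.62/EI
  at P: point load 129 at a = 4.5: Pab(L + b)/(6LEI) = 181.4/EI
  at Q: point load 129 at a = 4.5: Pab(L + a)/(6LEI) = 254/EI
  θ_P0 = 223/EI,  θ_Q0 = 295.6/EI
Flexibility coefficients: a unit moment at one end gives L/(3EI) there and L/(6EI) at the far end, so f₁₁ = f₂₂ = 2/EI and f₁₂ = f₂₁ = 1/EI.
Compatibility — zero rotation at each built-in end:
  2 M_P + 1 M_Q = 223
  1 M_P + 2 M_Q = 295.6
Solving the pair gives M_P = 50.16 kN·m and M_Q = 122.7 kN·m (hogging).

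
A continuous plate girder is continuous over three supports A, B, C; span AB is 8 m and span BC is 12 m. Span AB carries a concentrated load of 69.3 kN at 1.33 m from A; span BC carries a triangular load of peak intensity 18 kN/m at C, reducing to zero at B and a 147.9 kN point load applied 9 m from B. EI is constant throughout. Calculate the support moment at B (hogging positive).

M_B = 233.4 kN·m

Release continuity at B by inserting a hinge; the redundant is the internal moment M_B. The primary structure is two simply-supported spans AB and BC.
Discontinuity in slope at B on the released structure — sum the simple-span end rotations:
  span AB: point load 69.3 at a = 1.33: Pab(L + a)/(6LEI) = 119.5/EI
  span BC: triangular load, peak 18: 7w₀L³/(360EI) = 604.8/EI
  span BC: point load 147.9 at a = 9: Pab(L + b)/(6LEI) = 831.9/EI
  relative rotation θ_0 = (119.5 + 1437)/EI = 1556/EI
A unit hogging moment at B produces rotation L₁/(3EI) + L₂/(3EI) = 6.667/EI.
Slope continuity at B: θ_0 = M_B·6.667/EI, so M_B = 1556/6.667 = 233.4 kN·m (hogging).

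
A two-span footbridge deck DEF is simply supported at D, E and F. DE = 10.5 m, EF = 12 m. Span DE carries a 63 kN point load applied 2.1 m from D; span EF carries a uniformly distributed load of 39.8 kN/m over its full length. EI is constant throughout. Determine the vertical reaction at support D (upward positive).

R_D = 11.19 kN

Take M_E as the redundant. Released structure: two simple spans DE and EF with a hinge at E.
Discontinuity in slope at E on the released structure — sum the simple-span end rotations:
  span DE: point load 63 at a = 2.1: Pab(L + a)/(6LEI) = 222.3/EI
  span EF: UDL 39.8: wL³/(24EI) = 2866/EI
  relative rotation θ_0 = (222.3 + 2866)/EI = 3088/EI
A unit hogging moment at E produces rotation L₁/(3EI) + L₂/(3EI) = 7.5/EI.
Slope continuity at E: θ_0 = M_E·7.5/EI, so M_E = 3088/7.5 = 411.7 kN·m (hogging).
Span DE, ΣM about D with M_E applied at E: R_E^{DE}·10.5 = 132.3 + 411.7, so R_E^{DE} = 51.81 kN and R_D = 63 − 51.81 = 11.19 kN.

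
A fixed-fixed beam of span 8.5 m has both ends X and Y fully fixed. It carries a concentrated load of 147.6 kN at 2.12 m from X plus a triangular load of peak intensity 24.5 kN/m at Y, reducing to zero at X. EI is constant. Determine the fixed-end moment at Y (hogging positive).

Take the two fixed-end moments M_X, M_Y as redundants; the released structure is the simple span XY.
End rotations of the released simple span under the applied load (×1/EI):
  at X: point load 147.6 at a = 2.12: Pab(L + b)/(6LEI) = 582.5/EI
  at Y: point load 147.6 at a = 2.12: Pab(L + a)/(6LEI) = 415.7/EI
  at X: triangular load, peak 24.5: 7w₀L³/(360EI) = 292.6/EI
  at Y: triangular load, peak 24.5: w₀L³/(45EI) = 334.4/EI
  θ_X0 = 875/EI,  θ_Y0 = 750.1/EI
Flexibility coefficients: a unit moment at one end gives L/(3EI) there and L/(6EI) at the far end, so f₁₁ = f₂₂ = 2.833/EI and f₁₂ = f₂₁ = 1.417/EI.
Compatibility — zero rotation at each built-in end:
  2.833 M_X + 1.417 M_Y = 875
  1.417 M_X + 2.833 M_Y = 750.1
Solving the pair gives M_X = 235.3 kN·m and M_Y = 147.1 kN·m (hogging).

M_Y = 147.1 kN·m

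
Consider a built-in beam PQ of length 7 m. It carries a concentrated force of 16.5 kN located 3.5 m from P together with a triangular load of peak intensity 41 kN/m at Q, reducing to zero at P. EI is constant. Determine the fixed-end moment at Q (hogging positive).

M_Q = 114.9 kN·m

Take the two fixed-end moments M_P, M_Q as redundants; the released structure is the simple span PQ.
End rotations of the released simple span under the applied load (×1/EI):
  at P: point load 16.5 at a = 3.5: Pab(L + b)/(6LEI) = 50.53/EI
  at Q: point load 16.5 at a = 3.5: Pab(L + a)/(6LEI) = 50.53/EI
  at P: triangular load, peak 41: 7w₀L³/(360EI) = 273.4/EI
  at Q: triangular load, peak 41: w₀L³/(45EI) = 312.5/EI
  θ_P0 = 324/EI,  θ_Q0 = 363/EI
Flexibility coefficients: a unit moment at one end gives L/(3EI) there and L/(6EI) at the far end, so f₁₁ = f₂₂ = 2.333/EI and f₁₂ = f₂₁ = 1.167/EI.
Compatibility — zero rotation at each built-in end:
  2.333 M_P + 1.167 M_Q = 324
  1.167 M_P + 2.333 M_Q = 363
Solving the pair gives M_P = 81.4 kN·m and M_Q = 114.9 kN·m (hogging).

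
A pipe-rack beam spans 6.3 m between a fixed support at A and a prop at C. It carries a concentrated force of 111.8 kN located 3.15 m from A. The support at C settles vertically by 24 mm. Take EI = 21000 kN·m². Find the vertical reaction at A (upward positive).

Take the reaction at C as the redundant and release it; the primary structure is a cantilever fixed at A.
Free-end deflection of the primary structure under the applied loading (downward +):
  point load 111.8 at a = 3.15: Pa²(3L − a)/(6EI) = 2912/EI
Tip deflection under a unit load at C: L³/(3EI) = 83.35/EI.
With EI = 21000 kN·m²: δ_0 = 0.13867 m and δ_{CC} = 0.003969 m/kN.
Compatibility — the beam at C must follow the support down by 0.024 m: δ_0 − R_C·δ_{CC} = 0.024, so R_C = (0.13867 − 0.024)/0.003969 = 28.89 kN.
Vertical equilibrium: R_A = ΣP − R_C = 111.8 − 28.89 = 82.91 kN.

R_A = 82.91 kN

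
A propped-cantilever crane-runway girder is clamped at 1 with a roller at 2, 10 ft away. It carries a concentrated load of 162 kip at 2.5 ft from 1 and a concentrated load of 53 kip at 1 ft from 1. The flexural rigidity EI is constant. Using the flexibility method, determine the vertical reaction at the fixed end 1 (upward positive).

Choose R_2 as the redundant. The primary structure is the cantilever fixed at 1.
Primary-structure tip deflection at 2 by superposition:
  point load 162 at a = 2.5: Pa²(3L − a)/(6EI) = 4641/EI
  point load 53 at a = 1: Pa²(3L − a)/(6EI) = 256.2/EI
  δ_0 = 4897/EI
Tip deflection under a unit load at 2: L³/(3EI) = 333.3/EI.
Compatibility at 2: δ_0 − R_2·δ_{22} = 0, so R_2 = 4897/333.3 = 14.69 kip.
Vertical equilibrium: R_1 = ΣP − R_2 = 215 − 14.69 = 200.3 kip.

R_1 = 200.3 kip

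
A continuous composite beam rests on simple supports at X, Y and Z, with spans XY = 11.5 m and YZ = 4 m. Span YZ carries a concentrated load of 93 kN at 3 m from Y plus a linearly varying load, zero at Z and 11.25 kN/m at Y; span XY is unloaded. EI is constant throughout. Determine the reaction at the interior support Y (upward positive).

Take M_Y as the redundant. Released structure: two simple spans XY and YZ with a hinge at Y.
Discontinuity in slope at Y on the released structure — sum the simple-span end rotations:
  span YZ: point load 93 at a = 3: Pab(L + b)/(6LEI) = 58.12/EI
  span YZ: triangular load, peak 11.25: w₀L³/(45EI) = 16/EI
  relative rotation θ_0 = (0 + 74.12)/EI = 74.12/EI
A unit hogging moment at Y produces rotation L₁/(3EI) + L₂/(3EI) = 5.167/EI.
Compatibility: M_Y·(L₁+L₂)/(3EI) = θ_0, giving M_Y = 14.35 kN·m (hogging).
Span XY, ΣM about X with M_Y applied at Y: R_Y^{XY}·11.5 = 0 + 14.35, so R_Y^{XY} = 1.248 kN and R_X = 0 − 1.248 = -1.248 kN.
Span YZ, ΣM about Z: R_Y^{YZ}·4 = 153 + 14.35, so R_Y^{YZ} = 41.84 kN and R_Z = 115.5 − 41.84 = 73.66 kN.
R_Y = 1.248 + 41.84 = 43.08 kN.

R_Y = 43.08 kN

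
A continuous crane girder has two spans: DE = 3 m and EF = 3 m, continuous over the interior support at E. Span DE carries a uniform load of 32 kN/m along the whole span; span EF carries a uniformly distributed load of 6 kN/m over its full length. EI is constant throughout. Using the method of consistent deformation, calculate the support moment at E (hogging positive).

Release continuity at E by inserting a hinge; the redundant is the internal moment M_E. The primary structure is two simply-supported spans DE and EF.
Discontinuity in slope at E on the released structure — sum the simple-span end rotations:
  span DE: UDL 32: wL³/(24EI) = 36/EI
  span EF: UDL 6: wL³/(24EI) = 6.75/EI
  relative rotation θ_0 = (36 + 6.75)/EI = 42.75/EI
A unit hogging moment at E produces rotation L₁/(3EI) + L₂/(3EI) = 2/EI.
Compatibility: M_E·(L₁+L₂)/(3EI) = θ_0, giving M_E = 21.38 kN·m (hogging).

M_E = 21.38 kN·m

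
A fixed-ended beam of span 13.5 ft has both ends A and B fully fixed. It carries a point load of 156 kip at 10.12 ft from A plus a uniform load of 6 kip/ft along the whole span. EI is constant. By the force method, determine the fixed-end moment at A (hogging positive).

M_A = 190.1 kip·ft

Take the two fixed-end moments M_A, M_B as redundants; the released structure is the simple span AB.
Simple-span end rotations at A and B under the given loads:
  at A: point load 156 at a = 10.12: Pab(L + b)/(6LEI) = 1112/EI
  at B: point load 156 at a = 10.12: Pab(L + a)/(6LEI) = 1556/EI
  at A: UDL 6: wL³/(24EI) = 615.1/EI
  at B: UDL 6: wL³/(24EI) = 615.1/EI
  θ_A0 = 1727/EI,  θ_B0 = 2171/EI
Flexibility coefficients: a unit moment at one end gives L/(3EI) there and L/(6EI) at the far end, so f₁₁ = f₂₂ = 4.5/EI and f₁₂ = f₂₁ = 2.25/EI.
Compatibility — zero rotation at each built-in end:
  4.5 M_A + 2.25 M_B = 1727
  2.25 M_A + 4.5 M_B = 2171
Solving the pair gives M_A = 190.1 kip·ft and M_B = 387.4 kip·ft (hogging).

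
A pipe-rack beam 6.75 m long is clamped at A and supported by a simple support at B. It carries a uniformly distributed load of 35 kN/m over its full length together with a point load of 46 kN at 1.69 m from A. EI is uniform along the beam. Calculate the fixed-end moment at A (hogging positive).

M_A = 250.3 kN·m

Remove the prop at B; the released (primary) structure is a cantilever built in at A.
Downward deflection at the released point B due to the loads:
  UDL 35: wL⁴/(8EI) = 9082/EI
  point load 46 at a = 1.69: Pa²(3L − a)/(6EI) = 406.4/EI
  δ_0 = 9489/EI
Flexibility coefficient — unit upward force at B: δ_{BB} = L³/(3EI) = 102.5/EI.
The prop prevents deflection at B: R_B = δ_0/δ_{BB} = 9489/102.5 = 92.56 kN.
Moment equilibrium about A: M_A = Σ(load moments about A) − R_B·L = 875.1 − 92.56×6.75 = 250.3 kN·m.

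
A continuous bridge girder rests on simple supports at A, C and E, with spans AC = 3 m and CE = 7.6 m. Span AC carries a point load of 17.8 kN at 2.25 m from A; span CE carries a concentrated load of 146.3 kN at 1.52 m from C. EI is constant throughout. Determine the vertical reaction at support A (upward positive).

R_A = -34.64 kN

Release continuity at C by inserting a hinge; the redundant is the internal moment M_C. The primary structure is two simply-supported spans AC and CE.
Discontinuity in slope at C on the released structure — sum the simple-span end rotations:
  span AC: point load 17.8 at a = 2.25: Pab(L + a)/(6LEI) = 8.761/EI
  span CE: point load 146.3 at a = 1.52: Pab(L + b)/(6LEI) = 405.6/EI
  relative rotation θ_0 = (8.761 + 405.6)/EI = 414.4/EI
A unit hogging moment at C produces rotation L₁/(3EI) + L₂/(3EI) = 3.533/EI.
Compatibility: M_C·(L₁+L₂)/(3EI) = θ_0, giving M_C = 117.3 kN·m (hogging).
Span AC, ΣM about A with M_C applied at C: R_C^{AC}·3 = 40.05 + 117.3, so R_C^{AC} = 52.44 kN and R_A = 17.8 − 52.44 = -34.64 kN.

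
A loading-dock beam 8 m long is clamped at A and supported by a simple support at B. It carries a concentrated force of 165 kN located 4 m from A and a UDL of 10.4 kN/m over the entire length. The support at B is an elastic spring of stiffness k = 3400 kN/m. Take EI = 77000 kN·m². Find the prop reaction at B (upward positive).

R_B = 73.07 kN

Remove the prop at B; the released (primary) structure is a cantilever built in at A.
Free-end deflection of the primary structure under the applied loading (downward +):
  point load 165 at a = 4: Pa²(3L − a)/(6EI) = 8800/EI
  UDL 10.4: wL⁴/(8EI) = 5325/EI
  δ_0 = 14125/EI
Flexibility coefficient — unit upward force at B: δ_{BB} = L³/(3EI) = 170.7/EI.
With EI = 77000 kN·m²: δ_0 = 0.18344 m and δ_{BB} = 0.002216 m/kN.
Compatibility — the spring shortens by R_B/k under the reaction it provides: δ_0 − R_B·δ_{BB} = R_B/k. With 1/k = 0.000294 m/kN, R_B = δ_0 / (δ_{BB} + 1/k) = 0.18344 / (0.002216 + 0.000294) = 73.07 kN.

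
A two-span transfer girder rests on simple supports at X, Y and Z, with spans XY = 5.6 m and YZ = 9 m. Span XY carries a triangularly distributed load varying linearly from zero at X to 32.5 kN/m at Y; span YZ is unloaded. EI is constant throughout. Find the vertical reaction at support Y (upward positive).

Release continuity at Y by inserting a hinge; the redundant is the internal moment M_Y. The primary structure is two simply-supported spans XY and YZ.
End slopes at the hinge Y, treating each span as simply supported:
  span XY: triangular load, peak 32.5: w₀L³/(45EI) = 126.8/EI
  relative rotation θ_0 = (126.8 + 0)/EI = 126.8/EI
A unit hogging moment at Y produces rotation L₁/(3EI) + L₂/(3EI) = 4.867/EI.
Slope continuity at Y: θ_0 = M_Y·4.867/EI, so M_Y = 126.8/4.867 = 26.06 kN·m (hogging).
Span XY, ΣM about X with M_Y applied at Y: R_Y^{XY}·5.6 = 339.7 + 26.06, so R_Y^{XY} = 65.32 kN and R_X = 91 − 65.32 = 25.68 kN.
Span YZ, ΣM about Z: R_Y^{YZ}·9 = 0 + 26.06, so R_Y^{YZ} = 2.896 kN and R_Z = 0 − 2.896 = -2.896 kN.
R_Y = 65.32 + 2.896 = 68.22 kN.

R_Y = 68.22 kN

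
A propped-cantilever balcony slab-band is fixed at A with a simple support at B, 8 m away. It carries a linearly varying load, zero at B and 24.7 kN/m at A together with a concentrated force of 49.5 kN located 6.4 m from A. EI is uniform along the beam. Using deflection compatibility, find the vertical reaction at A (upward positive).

R_A = 93.69 kN

Remove the prop at B; the released (primary) structure is a cantilever built in at A.
Primary-structure tip deflection at B by superposition:
  triangular load, peak 24.7 at the fixed end: w₀L⁴/(30EI) = 3372/EI
  point load 49.5 at a = 6.4: Pa²(3L − a)/(6EI) = 5947/EI
  δ_0 = 9320/EI
Tip deflection under a unit load at B: L³/(3EI) = 170.7/EI.
The prop prevents deflection at B: R_B = δ_0/δ_{BB} = 9320/170.7 = 54.61 kN.
Vertical equilibrium: R_A = ΣP − R_B = 148.3 − 54.61 = 93.69 kN.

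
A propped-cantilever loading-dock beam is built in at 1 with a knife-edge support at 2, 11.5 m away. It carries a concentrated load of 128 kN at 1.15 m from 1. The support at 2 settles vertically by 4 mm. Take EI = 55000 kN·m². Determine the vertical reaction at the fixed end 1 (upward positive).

R_1 = 126.6 kN

Remove the prop at 2; the released (primary) structure is a cantilever built in at 1.
Primary-structure tip deflection at 2 by superposition:
  point load 128 at a = 1.15: Pa²(3L − a)/(6EI) = 940.9/EI
Tip deflection under a unit load at 2: L³/(3EI) = 507/EI.
With EI = 55000 kN·m²: δ_0 = 0.017108 m and δ_{22} = 0.009217 m/kN.
Compatibility — the beam at 2 must follow the support down by 0.004 m: δ_0 − R_2·δ_{22} = 0.004, so R_2 = (0.017108 − 0.004)/0.009217 = 1.422 kN.
Vertical equilibrium: R_1 = ΣP − R_2 = 128 − 1.422 = 126.6 kN.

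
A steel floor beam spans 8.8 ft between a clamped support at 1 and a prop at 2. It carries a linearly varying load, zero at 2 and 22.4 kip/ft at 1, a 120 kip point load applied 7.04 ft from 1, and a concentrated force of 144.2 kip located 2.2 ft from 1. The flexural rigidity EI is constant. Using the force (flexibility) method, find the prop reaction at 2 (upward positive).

Take the reaction at 2 as the redundant and release it; the primary structure is a cantilever fixed at 1.
Primary-structure tip deflection at 2 by superposition:
  triangular load, peak 22.4 at the fixed end: w₀L⁴/(30EI) = 4478/EI
  point load 120 at a = 7.04: Pa²(3L − a)/(6EI) = 19190/EI
  point load 144.2 at a = 2.2: Pa²(3L − a)/(6EI) = 2815/EI
  δ_0 = 26483/EI
Flexibility coefficient — unit upward force at 2: δ_{22} = L³/(3EI) = 227.2/EI.
Compatibility at 2: δ_0 − R_2·δ_{22} = 0, so R_2 = 26483/227.2 = 116.6 kip.

R_2 = 116.6 kip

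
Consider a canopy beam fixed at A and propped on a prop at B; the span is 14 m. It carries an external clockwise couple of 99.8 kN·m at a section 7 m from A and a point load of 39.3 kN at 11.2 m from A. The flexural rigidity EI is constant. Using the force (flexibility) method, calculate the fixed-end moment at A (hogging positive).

Release the roller at B. Primary structure: cantilever fixed at A.
Downward deflection at the released point B due to the loads:
  clockwise couple 99.8 at a = 7: M₀a(2L − a)/(2EI) = 7335/EI
  point load 39.3 at a = 11.2: Pa²(3L − a)/(6EI) = 25306/EI
  δ_0 = 32642/EI
Flexibility coefficient — unit upward force at B: δ_{BB} = L³/(3EI) = 914.7/EI.
The prop prevents deflection at B: R_B = δ_0/δ_{BB} = 32642/914.7 = 35.69 kN.
Moment equilibrium about A: M_A = Σ(load moments about A) − R_B·L = 540 − 35.69×14 = 40.34 kN·m.

M_A = 40.34 kN·m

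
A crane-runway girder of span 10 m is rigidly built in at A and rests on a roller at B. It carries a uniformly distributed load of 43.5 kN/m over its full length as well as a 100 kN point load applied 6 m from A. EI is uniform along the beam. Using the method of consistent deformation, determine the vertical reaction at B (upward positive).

Release the roller at B. Primary structure: cantilever fixed at A.
Primary-structure tip deflection at B by superposition:
  UDL 43.5: wL⁴/(8EI) = 54375/EI
  point load 100 at a = 6: Pa²(3L − a)/(6EI) = 14400/EI
  δ_0 = 68775/EI
Flexibility coefficient — unit upward force at B: δ_{BB} = L³/(3EI) = 333.3/EI.
Compatibility at B: δ_0 − R_B·δ_{BB} = 0, so R_B = 68775/333.3 = 206.3 kN.

R_B = 206.3 kN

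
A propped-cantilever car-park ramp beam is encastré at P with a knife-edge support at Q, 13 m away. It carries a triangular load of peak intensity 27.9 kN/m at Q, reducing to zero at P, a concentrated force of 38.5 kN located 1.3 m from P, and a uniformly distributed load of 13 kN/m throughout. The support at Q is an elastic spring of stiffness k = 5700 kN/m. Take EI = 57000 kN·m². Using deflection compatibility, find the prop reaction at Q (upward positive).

R_Q = 161.5 kN

Release the roller at Q. Primary structure: cantilever fixed at P.
Primary-structure tip deflection at Q by superposition:
  triangular load, peak 27.9 at the free end: 11w₀L⁴/(120EI) = 73045/EI
  point load 38.5 at a = 1.3: Pa²(3L − a)/(6EI) = 408.8/EI
  UDL 13: wL⁴/(8EI) = 46412/EI
  δ_0 = 119865/EI
Flexibility coefficient — unit upward force at Q: δ_{QQ} = L³/(3EI) = 732.3/EI.
With EI = 57000 kN·m²: δ_0 = 2.1029 m and δ_{QQ} = 0.012848 m/kN.
Compatibility — the spring shortens by R_Q/k under the reaction it provides: δ_0 − R_Q·δ_{QQ} = R_Q/k. With 1/k = 0.000175 m/kN, R_Q = δ_0 / (δ_{QQ} + 1/k) = 2.1029 / (0.012848 + 0.000175) = 161.5 kN.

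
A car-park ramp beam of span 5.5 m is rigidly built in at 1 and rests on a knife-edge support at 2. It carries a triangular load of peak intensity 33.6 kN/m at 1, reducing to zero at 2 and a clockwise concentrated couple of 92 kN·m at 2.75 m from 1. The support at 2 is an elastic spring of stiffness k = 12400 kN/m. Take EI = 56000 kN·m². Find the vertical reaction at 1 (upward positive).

R_1 = 57.91 kN

Choose R_2 as the redundant. The primary structure is the cantilever fixed at 1.
Downward deflection at the released point 2 due to the loads:
  triangular load, peak 33.6 at the fixed end: w₀L⁴/(30EI) = 1025/EI
  clockwise couple 92 at a = 2.75: M₀a(2L − a)/(2EI) = 1044/EI
  δ_0 = 2068/EI
Tip deflection under a unit load at 2: L³/(3EI) = 55.46/EI.
With EI = 56000 kN·m²: δ_0 = 0.036937 m and δ_{22} = 0.00099 m/kN.
Compatibility — the spring shortens by R_2/k under the reaction it provides: δ_0 − R_2·δ_{22} = R_2/k. With 1/k = 0.000081 m/kN, R_2 = δ_0 / (δ_{22} + 1/k) = 0.036937 / (0.00099 + 0.000081) = 34.49 kN.
Vertical equilibrium: R_1 = ΣP − R_2 = 92.4 − 34.49 = 57.91 kN.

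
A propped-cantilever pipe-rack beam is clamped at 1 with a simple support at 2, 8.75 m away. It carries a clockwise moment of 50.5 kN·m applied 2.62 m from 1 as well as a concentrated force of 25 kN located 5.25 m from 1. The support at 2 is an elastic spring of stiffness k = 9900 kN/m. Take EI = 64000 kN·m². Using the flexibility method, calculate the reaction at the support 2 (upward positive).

R_2 = 14.78 kN

Take the reaction at 2 as the redundant and release it; the primary structure is a cantilever fixed at 1.
Free-end deflection of the primary structure under the applied loading (downward +):
  clockwise couple 50.5 at a = 2.62: M₀a(2L − a)/(2EI) = 984.4/EI
  point load 25 at a = 5.25: Pa²(3L − a)/(6EI) = 2412/EI
  δ_0 = 3396/EI
Tip deflection under a unit load at 2: L³/(3EI) = 223.3/EI.
With EI = 64000 kN·m²: δ_0 = 0.053064 m and δ_{22} = 0.003489 m/kN.
Compatibility — the spring shortens by R_2/k under the reaction it provides: δ_0 − R_2·δ_{22} = R_2/k. With 1/k = 0.000101 m/kN, R_2 = δ_0 / (δ_{22} + 1/k) = 0.053064 / (0.003489 + 0.000101) = 14.78 kN.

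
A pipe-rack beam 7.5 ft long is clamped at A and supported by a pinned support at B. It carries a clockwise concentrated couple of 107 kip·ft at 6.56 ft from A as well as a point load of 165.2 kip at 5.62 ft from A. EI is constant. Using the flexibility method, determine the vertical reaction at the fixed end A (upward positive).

Choose R_B as the redundant. The primary structure is the cantilever fixed at A.
Primary-structure tip deflection at B by superposition:
  clockwise couple 107 at a = 6.56: M₀a(2L − a)/(2EI) = 2962/EI
  point load 165.2 at a = 5.62: Pa²(3L − a)/(6EI) = 14679/EI
  δ_0 = 17641/EI
Tip deflection under a unit load at B: L³/(3EI) = 140.6/EI.
The prop prevents deflection at B: R_B = δ_0/δ_{BB} = 17641/140.6 = 125.4 kip.
Vertical equilibrium: R_A = ΣP − R_B = 165.2 − 125.4 = 39.75 kip.

R_A = 39.75 kip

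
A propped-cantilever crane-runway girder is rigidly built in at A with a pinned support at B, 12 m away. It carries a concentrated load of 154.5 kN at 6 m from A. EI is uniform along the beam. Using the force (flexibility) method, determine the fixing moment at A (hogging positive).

M_A = 347.6 kN·m

Choose R_B as the redundant. The primary structure is the cantilever fixed at A.
Deflection at B on the released cantilever, summing each load's contribution:
  point load 154.5 at a = 6: Pa²(3L − a)/(6EI) = 27810/EI
Tip deflection under a unit load at B: L³/(3EI) = 576/EI.
Compatibility at B: δ_0 − R_B·δ_{BB} = 0, so R_B = 27810/576 = 48.28 kN.
Moment equilibrium about A: M_A = Σ(load moments about A) − R_B·L = 927 − 48.28×12 = 347.6 kN·m.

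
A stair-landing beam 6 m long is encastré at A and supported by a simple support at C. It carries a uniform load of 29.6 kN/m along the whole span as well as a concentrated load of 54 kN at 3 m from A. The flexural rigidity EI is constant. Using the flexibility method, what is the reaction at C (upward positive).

Remove the prop at C; the released (primary) structure is a cantilever built in at A.
Deflection at C on the released cantilever, summing each load's contribution:
  UDL 29.6: wL⁴/(8EI) = 4795/EI
  point load 54 at a = 3: Pa²(3L − a)/(6EI) = 1215/EI
  δ_0 = 6010/EI
Tip deflection under a unit load at C: L³/(3EI) = 72/EI.
Compatibility at C: δ_0 − R_C·δ_{CC} = 0, so R_C = 6010/72 = 83.47 kN.

R_C = 83.47 kN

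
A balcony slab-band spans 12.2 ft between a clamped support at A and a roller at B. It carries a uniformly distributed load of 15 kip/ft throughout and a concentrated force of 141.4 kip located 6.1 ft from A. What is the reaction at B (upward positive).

R_B = 112.8 kip

Release the roller at B. Primary structure: cantilever fixed at A.
Primary-structure tip deflection at B by superposition:
  UDL 15: wL⁴/(8EI) = 41538/EI
  point load 141.4 at a = 6.1: Pa²(3L − a)/(6EI) = 26746/EI
  δ_0 = 68283/EI
Tip deflection under a unit load at B: L³/(3EI) = 605.3/EI.
The prop prevents deflection at B: R_B = δ_0/δ_{BB} = 68283/605.3 = 112.8 kip.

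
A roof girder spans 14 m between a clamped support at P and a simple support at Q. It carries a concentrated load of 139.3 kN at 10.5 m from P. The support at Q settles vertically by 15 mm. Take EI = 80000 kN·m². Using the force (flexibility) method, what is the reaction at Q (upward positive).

Release the roller at Q. Primary structure: cantilever fixed at P.
Primary-structure tip deflection at Q by superposition:
  point load 139.3 at a = 10.5: Pa²(3L − a)/(6EI) = 80629/EI
Flexibility coefficient — unit upward force at Q: δ_{QQ} = L³/(3EI) = 914.7/EI.
With EI = 80000 kN·m²: δ_0 = 1.0079 m and δ_{QQ} = 0.011433 m/kN.
Compatibility — the beam at Q must follow the support down by 0.015 m: δ_0 − R_Q·δ_{QQ} = 0.015, so R_Q = (1.0079 − 0.015)/0.011433 = 86.84 kN.

R_Q = 86.84 kN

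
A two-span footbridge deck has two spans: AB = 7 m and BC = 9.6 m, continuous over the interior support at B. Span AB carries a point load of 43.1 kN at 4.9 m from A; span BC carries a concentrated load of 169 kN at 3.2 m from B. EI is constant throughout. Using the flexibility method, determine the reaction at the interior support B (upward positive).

Release continuity at B by inserting a hinge; the redundant is the internal moment M_B. The primary structure is two simply-supported spans AB and BC.
End slopes at the hinge B, treating each span as simply supported:
  span AB: point load 43.1 at a = 4.9: Pab(L + a)/(6LEI) = 125.7/EI
  span BC: point load 169 at a = 3.2: Pab(L + b)/(6LEI) = 961.4/EI
  relative rotation θ_0 = (125.7 + 961.4)/EI = 1087/EI
A unit hogging moment at B produces rotation L₁/(3EI) + L₂/(3EI) = 5.533/EI.
Slope continuity at B: θ_0 = M_B·5.533/EI, so M_B = 1087/5.533 = 196.5 kN·m (hogging).
Span AB, ΣM about A with M_B applied at B: R_B^{AB}·7 = 211.2 + 196.5, so R_B^{AB} = 58.24 kN and R_A = 43.1 − 58.24 = -15.14 kN.
Span BC, ΣM about C: R_B^{BC}·9.6 = 1082 + 196.5, so R_B^{BC} = 133.1 kN and R_C = 169 − 133.1 = 35.87 kN.
R_B = 58.24 + 133.1 = 191.4 kN.

R_B = 191.4 kN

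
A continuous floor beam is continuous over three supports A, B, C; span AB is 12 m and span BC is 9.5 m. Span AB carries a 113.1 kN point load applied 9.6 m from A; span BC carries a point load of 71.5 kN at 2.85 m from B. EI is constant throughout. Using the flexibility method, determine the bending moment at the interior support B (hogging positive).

Insert a hinge at B; M_B is the redundant, and each span becomes simply supported.
End slopes at the hinge B, treating each span as simply supported:
  span AB: point load 113.1 at a = 9.6: Pab(L + a)/(6LEI) = 781.7/EI
  span BC: point load 71.5 at a = 2.85: Pab(L + b)/(6LEI) = 383.9/EI
  relative rotation θ_0 = (781.7 + 383.9)/EI = 1166/EI
A unit hogging moment at B produces rotation L₁/(3EI) + L₂/(3EI) = 7.167/EI.
Slope continuity at B: θ_0 = M_B·7.167/EI, so M_B = 1166/7.167 = 162.7 kN·m (hogging).

M_B = 162.7 kN·m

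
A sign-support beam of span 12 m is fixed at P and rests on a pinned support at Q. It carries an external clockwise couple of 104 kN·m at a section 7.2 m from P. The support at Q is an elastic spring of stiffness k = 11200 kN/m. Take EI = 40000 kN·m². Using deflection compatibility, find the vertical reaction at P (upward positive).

Release the roller at Q. Primary structure: cantilever fixed at P.
Primary-structure tip deflection at Q by superposition:
  clockwise couple 104 at a = 7.2: M₀a(2L − a)/(2EI) = 6290/EI
Flexibility coefficient — unit upward force at Q: δ_{QQ} = L³/(3EI) = 576/EI.
With EI = 40000 kN·m²: δ_0 = 0.15725 m and δ_{QQ} = 0.0144 m/kN.
Compatibility — the spring shortens by R_Q/k under the reaction it provides: δ_0 − R_Q·δ_{QQ} = R_Q/k. With 1/k = 0.000089 m/kN, R_Q = δ_0 / (δ_{QQ} + 1/k) = 0.15725 / (0.0144 + 0.000089) = 10.85 kN.
Vertical equilibrium: R_P = ΣP − R_Q = 0 − 10.85 = -10.85 kN.

R_P = -10.85 kN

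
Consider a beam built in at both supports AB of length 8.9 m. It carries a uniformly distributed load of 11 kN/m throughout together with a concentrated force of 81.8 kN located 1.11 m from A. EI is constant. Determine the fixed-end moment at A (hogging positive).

Release both end moments; the primary structure is a simply-supported span AB with redundants M_A and M_B.
End rotations of the released simple span under the applied load (×1/EI):
  at A: UDL 11: wL³/(24EI) = 323.1/EI
  at B: UDL 11: wL³/(24EI) = 323.1/EI
  at A: point load 81.8 at a = 1.11: Pab(L + b)/(6LEI) = 221.1/EI
  at B: point load 81.8 at a = 1.11: Pab(L + a)/(6LEI) = 132.6/EI
  θ_A0 = 544.2/EI,  θ_B0 = 455.7/EI
Flexibility coefficients: a unit moment at one end gives L/(3EI) there and L/(6EI) at the far end, so f₁₁ = f₂₂ = 2.967/EI and f₁₂ = f₂₁ = 1.483/EI.
Compatibility — zero rotation at each built-in end:
  2.967 M_A + 1.483 M_B = 544.2
  1.483 M_A + 2.967 M_B = 455.7
Solving the pair gives M_A = 142.2 kN·m and M_B = 82.52 kN·m (hogging).

M_A = 142.2 kN·m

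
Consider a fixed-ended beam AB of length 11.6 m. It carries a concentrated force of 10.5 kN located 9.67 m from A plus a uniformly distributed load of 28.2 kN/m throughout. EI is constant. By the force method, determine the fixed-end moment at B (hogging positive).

M_B = 330.3 kN·m

Release both end moments; the primary structure is a simply-supported span AB with redundants M_A and M_B.
On the primary (simply-supported) span, the end slopes from the loading are:
  at A: point load 10.5 at a = 9.67: Pab(L + b)/(6LEI) = 38.09/EI
  at B: point load 10.5 at a = 9.67: Pab(L + a)/(6LEI) = 59.89/EI
  at A: UDL 28.2: wL³/(24EI) = 1834/EI
  at B: UDL 28.2: wL³/(24EI) = 1834/EI
  θ_A0 = 1872/EI,  θ_B0 = 1894/EI
Flexibility coefficients: a unit moment at one end gives L/(3EI) there and L/(6EI) at the far end, so f₁₁ = f₂₂ = 3.867/EI and f₁₂ = f₂₁ = 1.933/EI.
Compatibility — zero rotation at each built-in end:
  3.867 M_A + 1.933 M_B = 1872
  1.933 M_A + 3.867 M_B = 1894
Solving the pair gives M_A = 319 kN·m and M_B = 330.3 kN·m (hogging).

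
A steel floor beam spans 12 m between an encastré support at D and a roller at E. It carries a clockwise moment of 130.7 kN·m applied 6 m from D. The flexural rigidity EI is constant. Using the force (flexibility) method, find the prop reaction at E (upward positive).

R_E = 12.25 kN

Take the reaction at E as the redundant and release it; the primary structure is a cantilever fixed at D.
Deflection at E on the released cantilever, summing each load's contribution:
  clockwise couple 130.7 at a = 6: M₀a(2L − a)/(2EI) = 7058/EI
Tip deflection under a unit load at E: L³/(3EI) = 576/EI.
Compatibility at E: δ_0 − R_E·δ_{EE} = 0, so R_E = 7058/576 = 12.25 kN.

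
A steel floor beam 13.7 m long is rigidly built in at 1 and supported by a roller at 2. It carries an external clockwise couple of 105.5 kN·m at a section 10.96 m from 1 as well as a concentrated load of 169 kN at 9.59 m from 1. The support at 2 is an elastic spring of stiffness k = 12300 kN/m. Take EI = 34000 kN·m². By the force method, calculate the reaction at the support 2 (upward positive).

Release the roller at 2. Primary structure: cantilever fixed at 1.
Downward deflection at the released point 2 due to the loads:
  clockwise couple 105.5 at a = 10.96: M₀a(2L − a)/(2EI) = 9505/EI
  point load 169 at a = 9.59: Pa²(3L − a)/(6EI) = 81625/EI
  δ_0 = 91129/EI
Flexibility coefficient — unit upward force at 2: δ_{22} = L³/(3EI) = 857.1/EI.
With EI = 34000 kN·m²: δ_0 = 2.6803 m and δ_{22} = 0.025209 m/kN.
Compatibility — the spring shortens by R_2/k under the reaction it provides: δ_0 − R_2·δ_{22} = R_2/k. With 1/k = 0.000081 m/kN, R_2 = δ_0 / (δ_{22} + 1/k) = 2.6803 / (0.025209 + 0.000081) = 106 kN.

R_2 = 106 kN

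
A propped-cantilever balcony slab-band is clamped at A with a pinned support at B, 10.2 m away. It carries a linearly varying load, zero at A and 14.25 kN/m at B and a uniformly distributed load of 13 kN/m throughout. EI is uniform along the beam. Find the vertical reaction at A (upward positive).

Choose R_B as the redundant. The primary structure is the cantilever fixed at A.
Primary-structure tip deflection at B by superposition:
  triangular load, peak 14.25 at the free end: 11w₀L⁴/(120EI) = 14139/EI
  UDL 13: wL⁴/(8EI) = 17590/EI
  δ_0 = 31729/EI
Tip deflection under a unit load at B: L³/(3EI) = 353.7/EI.
Compatibility at B: δ_0 − R_B·δ_{BB} = 0, so R_B = 31729/353.7 = 89.7 kN.
Vertical equilibrium: R_A = ΣP − R_B = 205.3 − 89.7 = 115.6 kN.

R_A = 115.6 kN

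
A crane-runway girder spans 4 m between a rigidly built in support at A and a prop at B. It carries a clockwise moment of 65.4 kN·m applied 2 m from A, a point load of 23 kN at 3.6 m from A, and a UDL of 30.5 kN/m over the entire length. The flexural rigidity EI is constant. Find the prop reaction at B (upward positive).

Remove the prop at B; the released (primary) structure is a cantilever built in at A.
Free-end deflection of the primary structure under the applied loading (downward +):
  clockwise couple 65.4 at a = 2: M₀a(2L − a)/(2EI) = 392.4/EI
  point load 23 at a = 3.6: Pa²(3L − a)/(6EI) = 417.3/EI
  UDL 30.5: wL⁴/(8EI) = 976/EI
  δ_0 = 1786/EI
Flexibility coefficient — unit upward force at B: δ_{BB} = L³/(3EI) = 21.33/EI.
Compatibility at B: δ_0 − R_B·δ_{BB} = 0, so R_B = 1786/21.33 = 83.71 kN.

R_B = 83.71 kN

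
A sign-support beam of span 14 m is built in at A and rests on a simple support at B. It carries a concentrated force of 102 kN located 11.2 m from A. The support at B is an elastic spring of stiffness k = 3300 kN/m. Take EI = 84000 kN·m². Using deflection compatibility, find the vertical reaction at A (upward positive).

Take the reaction at B as the redundant and release it; the primary structure is a cantilever fixed at A.
Downward deflection at the released point B due to the loads:
  point load 102 at a = 11.2: Pa²(3L − a)/(6EI) = 65680/EI
Flexibility coefficient — unit upward force at B: δ_{BB} = L³/(3EI) = 914.7/EI.
With EI = 84000 kN·m²: δ_0 = 0.78191 m and δ_{BB} = 0.010889 m/kN.
Compatibility — the spring shortens by R_B/k under the reaction it provides: δ_0 − R_B·δ_{BB} = R_B/k. With 1/k = 0.000303 m/kN, R_B = δ_0 / (δ_{BB} + 1/k) = 0.78191 / (0.010889 + 0.000303) = 69.86 kN.
Vertical equilibrium: R_A = ΣP − R_B = 102 − 69.86 = 32.14 kN.

R_A = 32.14 kN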